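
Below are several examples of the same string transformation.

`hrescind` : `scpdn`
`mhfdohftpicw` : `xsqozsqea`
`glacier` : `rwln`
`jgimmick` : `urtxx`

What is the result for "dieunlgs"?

The transformation: delete the last 3 characters, then shift every letter 11 places forward in the alphabet (wrapping around).
For "dieunlgs", step one produces "dieun"; step two turns that into "otpfy".

otpfy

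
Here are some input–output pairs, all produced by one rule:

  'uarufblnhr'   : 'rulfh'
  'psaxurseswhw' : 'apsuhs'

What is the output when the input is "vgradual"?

In each case the input is transformed by: keep every other character starting from the first (positions 1st, 3rd, 5th, ...), then swap each adjacent pair of characters (1↔2, 3↔4, ...).
For "vgradual" the result is "rvad".

rvad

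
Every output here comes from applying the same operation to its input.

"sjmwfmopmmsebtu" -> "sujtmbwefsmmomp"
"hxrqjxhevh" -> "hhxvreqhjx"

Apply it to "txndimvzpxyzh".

thxznydxipmzv

The transformation: take characters alternately from the front and the back (1st, last, 2nd, 2nd-last, ...).
Doing the same to "txndimvzpxyzh": "thxznydxipmzv".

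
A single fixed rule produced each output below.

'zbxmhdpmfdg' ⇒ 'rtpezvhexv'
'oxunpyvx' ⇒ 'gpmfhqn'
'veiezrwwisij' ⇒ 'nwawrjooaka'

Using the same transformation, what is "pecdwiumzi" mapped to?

In each case the input is transformed by: shift every letter 8 places backward in the alphabet (wrapping around), then delete the last character.
"pecdwiumzi" → "hwuvoamera" → "hwuvoamer".

hwuvoamer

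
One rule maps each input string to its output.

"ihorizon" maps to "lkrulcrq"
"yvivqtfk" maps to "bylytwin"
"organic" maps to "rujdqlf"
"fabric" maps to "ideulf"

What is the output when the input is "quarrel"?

In each case the input is transformed by: shift every letter 3 places forward in the alphabet (wrapping around).
For "quarrel" the result is "txduuho".

txduuho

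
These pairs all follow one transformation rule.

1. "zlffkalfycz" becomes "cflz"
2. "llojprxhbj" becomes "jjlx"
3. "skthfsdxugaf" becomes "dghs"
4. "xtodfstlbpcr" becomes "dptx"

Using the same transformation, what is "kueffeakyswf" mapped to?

Each output is the input with this applied: keep one character in every 3, starting at position 1 (positions 1st, 4th, 7th, ...), then sort the characters into alphabetical order.
Starting from "kueffeakyswf": after the first operation, "kfas"; after the second, "afks".

afks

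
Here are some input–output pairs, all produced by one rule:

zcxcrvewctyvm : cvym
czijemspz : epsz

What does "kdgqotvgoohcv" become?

ochv

What's happening: swap each adjacent pair of characters (1↔2, 3↔4, ...), then keep only the last 4 characters.
Doing the same to "kdgqotvgoohcv": "ochv".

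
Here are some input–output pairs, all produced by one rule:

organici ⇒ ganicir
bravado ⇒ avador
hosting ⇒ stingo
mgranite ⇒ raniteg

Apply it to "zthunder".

What's happening: delete the first character, then move the first character to the end.
For "zthunder", step one produces "thunder"; step two turns that into "hundert".

hundert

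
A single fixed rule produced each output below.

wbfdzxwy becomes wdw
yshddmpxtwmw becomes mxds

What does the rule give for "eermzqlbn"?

bze

Each output is the input with this applied: reverse the string, then keep one character in every 3, starting at position 2 (positions 2nd, 5th, 8th, ...).
"eermzqlbn" → "nblqzmree" → "bze".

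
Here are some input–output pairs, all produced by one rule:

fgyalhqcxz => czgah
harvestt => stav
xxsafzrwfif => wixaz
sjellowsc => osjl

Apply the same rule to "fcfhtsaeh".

Looking at the pairs, the operation is to keep every other character starting from the second (positions 2nd, 4th, 6th, ...), then move the last 2 characters to the front (rotate right by 2).
On "fcfhtsaeh": the first step gives "chse", and the second then gives "sech".
(Check on "fgyalhqcxz": → "gahcz" → "czgah" ✓)

sech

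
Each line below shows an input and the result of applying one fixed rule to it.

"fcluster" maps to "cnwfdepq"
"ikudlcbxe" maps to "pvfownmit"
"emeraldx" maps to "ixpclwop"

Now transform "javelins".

dlgpwtyu

Each output is the input with this applied: shift every letter 11 places forward in the alphabet (wrapping around), then swap the first and last characters.
So "javelins" becomes "dlgpwtyu".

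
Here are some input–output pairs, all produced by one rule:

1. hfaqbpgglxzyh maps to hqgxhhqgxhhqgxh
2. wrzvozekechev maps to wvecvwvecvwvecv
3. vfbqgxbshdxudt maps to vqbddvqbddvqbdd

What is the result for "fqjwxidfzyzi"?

fwdyfwdyfwdy

The transformation: keep one character in every 3, starting at position 1 (positions 1st, 4th, 7th, ...), then write the whole string 3 times in a row.
On "fqjwxidfzyzi": the first step gives "fwdy", and the second then gives "fwdyfwdyfwdy".
(Check on "hfaqbpgglxzyh": → "hqgxh" → "hqgxhhqgxhhqgxh" ✓)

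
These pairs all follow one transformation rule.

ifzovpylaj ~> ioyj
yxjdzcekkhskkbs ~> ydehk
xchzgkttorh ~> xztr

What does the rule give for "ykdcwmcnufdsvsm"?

yccfv

In each case the input is transformed by: keep one character in every 3, starting at position 1 (positions 1st, 4th, 7th, ...).
Applying that to "ykdcwmcnufdsvsm" gives "yccfv".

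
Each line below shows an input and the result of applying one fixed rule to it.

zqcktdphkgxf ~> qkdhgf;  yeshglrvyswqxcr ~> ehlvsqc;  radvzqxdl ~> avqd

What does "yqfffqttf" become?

qfqt

What's happening: keep every other character starting from the second (positions 2nd, 4th, 6th, ...).
Applying that to "yqfffqttf" gives "qfqt".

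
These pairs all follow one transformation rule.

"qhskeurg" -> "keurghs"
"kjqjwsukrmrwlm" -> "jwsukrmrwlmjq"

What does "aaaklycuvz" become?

klycuvzaa

The pattern: delete the first character, then move the first 2 characters to the end (rotate left by 2).
"aaaklycuvz" → "aaklycuvz" → "klycuvzaa".
(Check on "qhskeurg": → "hskeurg" → "keurghs" ✓)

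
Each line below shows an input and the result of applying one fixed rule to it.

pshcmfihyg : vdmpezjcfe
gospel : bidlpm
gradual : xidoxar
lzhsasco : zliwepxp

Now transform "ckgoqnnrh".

What's happening: move the last 2 characters to the front (rotate right by 2), then shift every letter 3 places backward in the alphabet (wrapping around).
"ckgoqnnrh" → "rhckgoqnn" → "oezhdlnkk".

oezhdlnkk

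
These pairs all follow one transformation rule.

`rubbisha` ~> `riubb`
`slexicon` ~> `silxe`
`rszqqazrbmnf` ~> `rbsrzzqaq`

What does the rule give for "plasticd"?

ptlsa

The transformation: delete the last 3 characters, then take characters alternately from the front and the back (1st, last, 2nd, 2nd-last, ...).
"plasticd" → "plast" → "ptlsa".
(Check on "rubbisha": → "rubbi" → "riubb" ✓)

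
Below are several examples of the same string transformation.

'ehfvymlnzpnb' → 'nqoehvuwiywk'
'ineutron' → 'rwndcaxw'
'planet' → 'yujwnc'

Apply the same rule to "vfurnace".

eodawjln

Each output is the input with this applied: shift every letter 9 places forward in the alphabet (wrapping around).
"vfurnace" → "eodawjln".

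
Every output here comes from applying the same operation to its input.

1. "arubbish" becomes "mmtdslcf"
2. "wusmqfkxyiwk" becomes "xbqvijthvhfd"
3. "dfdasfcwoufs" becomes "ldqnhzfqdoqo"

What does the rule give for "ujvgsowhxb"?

Each output is the input with this applied: shift every letter 11 places forward in the alphabet (wrapping around), then move the first 3 characters to the end (rotate left by 3).
Starting from "ujvgsowhxb": after the first operation, "fugrdzhsim"; after the second, "rdzhsimfug".

rdzhsimfug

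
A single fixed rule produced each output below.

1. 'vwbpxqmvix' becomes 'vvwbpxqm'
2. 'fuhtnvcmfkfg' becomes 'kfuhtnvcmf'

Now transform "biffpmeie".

Rule — delete the last 2 characters, then move the last character to the front.
For "biffpmeie", step one produces "biffpme"; step two turns that into "ebiffpm".

ebiffpm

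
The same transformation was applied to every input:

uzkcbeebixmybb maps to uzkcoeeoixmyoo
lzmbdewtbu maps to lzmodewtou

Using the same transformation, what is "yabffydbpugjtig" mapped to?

The rule is to replace every "b" with "o".
Doing the same to "yabffydbpugjtig": "yaoffydopugjtig".

yaoffydopugjtig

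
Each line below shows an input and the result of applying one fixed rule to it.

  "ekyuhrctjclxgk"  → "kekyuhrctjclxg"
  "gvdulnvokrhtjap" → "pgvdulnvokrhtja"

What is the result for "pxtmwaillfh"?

hpxtmwaillf

The transformation: move the last character to the front.
Applying that to "pxtmwaillfh" gives "hpxtmwaillf".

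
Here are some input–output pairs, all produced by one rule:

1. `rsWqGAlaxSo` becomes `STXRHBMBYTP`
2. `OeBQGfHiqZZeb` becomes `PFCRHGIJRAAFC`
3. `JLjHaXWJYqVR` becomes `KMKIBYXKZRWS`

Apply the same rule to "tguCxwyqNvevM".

The transformation: shift every letter 1 place forward in the alphabet (wrapping around), then convert every letter to uppercase.
On "tguCxwyqNvevM": the first step gives "uhvDyxzrOwfwN", and the second then gives "UHVDYXZROWFWN".

UHVDYXZROWFWN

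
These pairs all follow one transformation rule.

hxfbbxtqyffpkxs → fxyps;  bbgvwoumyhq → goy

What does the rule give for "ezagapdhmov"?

apm

Looking at the pairs, the operation is to keep one character in every 3, starting at position 3 (positions 3rd, 6th, 9th, ...).
Applying that to "ezagapdhmov" gives "apm".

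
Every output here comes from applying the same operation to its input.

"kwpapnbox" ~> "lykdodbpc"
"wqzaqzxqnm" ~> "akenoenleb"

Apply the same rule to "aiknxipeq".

eowyblwds

The transformation: move the last character to the front, then shift every letter 12 places backward in the alphabet (wrapping around).
On "aiknxipeq": the first step gives "qaiknxipe", and the second then gives "eowyblwds".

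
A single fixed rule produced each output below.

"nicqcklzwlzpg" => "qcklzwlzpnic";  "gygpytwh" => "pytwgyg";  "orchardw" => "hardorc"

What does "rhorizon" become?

Each output is the input with this applied: delete the last character, then move the first 3 characters to the end (rotate left by 3).
So "rhorizon" becomes "rizorho".
(Check on "orchardw": → "orchard" → "hardorc" ✓)

rizorho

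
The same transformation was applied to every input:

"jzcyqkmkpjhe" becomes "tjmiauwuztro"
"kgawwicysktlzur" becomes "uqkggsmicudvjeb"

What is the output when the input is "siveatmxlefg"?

csfokdwhvopq

Looking at the pairs, the operation is to shift every letter 10 places forward in the alphabet (wrapping around).
Doing the same to "siveatmxlefg": "csfokdwhvopq".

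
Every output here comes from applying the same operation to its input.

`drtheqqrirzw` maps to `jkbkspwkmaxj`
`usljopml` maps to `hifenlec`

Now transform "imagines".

What's happening: swap the front and back halves of the string, then shift every letter 7 places backward in the alphabet (wrapping around).
"imagines" → "bgxlbftz".
(Check on "usljopml": → "opmluslj" → "hifenlec" ✓)

bgxlbftz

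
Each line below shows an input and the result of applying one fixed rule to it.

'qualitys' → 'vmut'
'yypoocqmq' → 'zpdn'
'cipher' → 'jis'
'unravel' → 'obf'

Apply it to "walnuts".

The rule is to keep every other character starting from the second (positions 2nd, 4th, 6th, ...), then shift every letter 1 place forward in the alphabet (wrapping around).
For "walnuts", step one produces "ant"; step two turns that into "bou".

bou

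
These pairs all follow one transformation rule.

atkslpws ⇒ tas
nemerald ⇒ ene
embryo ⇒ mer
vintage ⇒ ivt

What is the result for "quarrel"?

uqr

Rule — swap each adjacent pair of characters (1↔2, 3↔4, ...), then keep only the first 3 characters.
Working it through for "quarrel": intermediate "uqraerl", final "uqr".
(Check on "nemerald": → "enemardl" → "ene" ✓)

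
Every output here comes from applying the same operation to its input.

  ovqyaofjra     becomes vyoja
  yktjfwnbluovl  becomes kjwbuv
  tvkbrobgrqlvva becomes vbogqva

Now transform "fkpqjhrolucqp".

Looking at the pairs, the operation is to keep every other character starting from the second (positions 2nd, 4th, 6th, ...).
On "fkpqjhrolucqp" that produces "kqhouq".

kqhouq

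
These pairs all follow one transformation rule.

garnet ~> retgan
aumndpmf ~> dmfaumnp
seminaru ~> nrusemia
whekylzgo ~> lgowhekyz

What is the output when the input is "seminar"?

iarsemn

The rule is to move the last 3 characters to the front (rotate right by 3), then swap the first and last characters.
"seminar" → "narsemi" → "iarsemn".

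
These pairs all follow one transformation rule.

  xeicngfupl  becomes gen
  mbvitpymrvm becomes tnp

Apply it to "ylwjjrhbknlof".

upim

In each case the input is transformed by: shift every letter 2 places backward in the alphabet (wrapping around), then keep one character in every 3, starting at position 3 (positions 3rd, 6th, 9th, ...).
Working it through for "ylwjjrhbknlof": intermediate "wjuhhpfziljmd", final "upim".
(Check on "mbvitpymrvm": → "kztgrnwkptk" → "tnp" ✓)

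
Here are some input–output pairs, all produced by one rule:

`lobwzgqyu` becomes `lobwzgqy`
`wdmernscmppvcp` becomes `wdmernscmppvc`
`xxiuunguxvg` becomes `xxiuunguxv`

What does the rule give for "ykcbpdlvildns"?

The pattern: delete the last character.
Applying that to "ykcbpdlvildns" gives "ykcbpdlvildn".

ykcbpdlvildn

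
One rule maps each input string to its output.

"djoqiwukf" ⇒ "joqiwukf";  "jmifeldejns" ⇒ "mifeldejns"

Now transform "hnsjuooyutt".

Rule — delete the first character.
On "hnsjuooyutt" that produces "nsjuooyutt".

nsjuooyutt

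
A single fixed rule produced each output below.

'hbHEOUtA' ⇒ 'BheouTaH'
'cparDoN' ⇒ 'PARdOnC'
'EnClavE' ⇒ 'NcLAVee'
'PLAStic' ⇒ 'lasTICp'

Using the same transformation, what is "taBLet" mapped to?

Each output is the input with this applied: flip the case of every letter, then move the first character to the end.
Starting from "taBLet": after the first operation, "TAblET"; after the second, "AblETT".

AblETT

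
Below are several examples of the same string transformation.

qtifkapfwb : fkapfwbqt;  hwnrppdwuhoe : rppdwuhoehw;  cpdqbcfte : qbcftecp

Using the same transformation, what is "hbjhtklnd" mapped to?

htklndhb

What's happening: move the first 3 characters to the end (rotate left by 3), then delete the last character.
Applying both steps to "hbjhtklnd": "htklndhbj", then "htklndhb".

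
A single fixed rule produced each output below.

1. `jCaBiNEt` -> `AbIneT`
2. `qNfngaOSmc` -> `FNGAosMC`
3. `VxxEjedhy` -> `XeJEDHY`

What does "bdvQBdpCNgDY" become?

The transformation: delete the first 2 characters, then flip the case of every letter.
Doing the same to "bdvQBdpCNgDY": "VqbDPcnGdy".
(Check on "qNfngaOSmc": → "fngaOSmc" → "FNGAosMC" ✓)

VqbDPcnGdy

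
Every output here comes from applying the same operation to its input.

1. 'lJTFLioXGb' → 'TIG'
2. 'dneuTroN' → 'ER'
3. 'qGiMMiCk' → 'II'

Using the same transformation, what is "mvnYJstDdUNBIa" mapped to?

In each case the input is transformed by: keep one character in every 3, starting at position 3 (positions 3rd, 6th, 9th, ...), then convert every letter to uppercase.
Starting from "mvnYJstDdUNBIa": after the first operation, "nsdB"; after the second, "NSDB".

NSDB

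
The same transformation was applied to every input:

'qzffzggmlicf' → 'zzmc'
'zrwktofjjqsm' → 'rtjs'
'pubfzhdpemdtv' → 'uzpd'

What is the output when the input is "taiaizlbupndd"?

What's happening: keep one character in every 3, starting at position 2 (positions 2nd, 5th, 8th, ...).
Applying that to "taiaizlbupndd" gives "aibn".

aibn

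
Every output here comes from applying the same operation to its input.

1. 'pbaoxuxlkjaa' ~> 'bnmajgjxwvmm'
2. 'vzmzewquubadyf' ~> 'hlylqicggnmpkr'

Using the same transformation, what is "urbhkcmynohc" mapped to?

gdntwoykzato

Rule — shift every letter 12 places forward in the alphabet (wrapping around).
Doing the same to "urbhkcmynohc": "gdntwoykzato".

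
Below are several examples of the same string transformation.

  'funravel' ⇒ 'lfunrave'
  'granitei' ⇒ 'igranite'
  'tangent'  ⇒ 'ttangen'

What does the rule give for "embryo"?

Rule — move the last character to the front.
For "embryo" the result is "oembry".

oembry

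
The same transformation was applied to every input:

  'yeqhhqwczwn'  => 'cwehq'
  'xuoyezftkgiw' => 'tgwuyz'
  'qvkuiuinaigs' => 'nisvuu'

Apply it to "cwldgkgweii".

wiwdk

Each output is the input with this applied: keep every other character starting from the second (positions 2nd, 4th, 6th, ...), then move the first 3 characters to the end (rotate left by 3).
On "cwldgkgweii": the first step gives "wdkwi", and the second then gives "wiwdk".
(Check on "qvkuiuinaigs": → "vuunis" → "nisvuu" ✓)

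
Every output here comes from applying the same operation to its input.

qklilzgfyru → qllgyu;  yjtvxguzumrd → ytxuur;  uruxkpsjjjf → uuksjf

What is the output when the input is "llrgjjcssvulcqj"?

lrjcsucj

What's happening: keep every other character starting from the first (positions 1st, 3rd, 5th, ...).
Applying that to "llrgjjcssvulcqj" gives "lrjcsucj".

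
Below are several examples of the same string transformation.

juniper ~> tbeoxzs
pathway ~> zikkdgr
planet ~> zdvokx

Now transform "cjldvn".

In each case the input is transformed by: shift every letter 10 places forward in the alphabet (wrapping around), then take characters alternately from the front and the back (1st, last, 2nd, 2nd-last, ...).
"cjldvn" → "mxtfvn".
(Check on "planet": → "zvkxod" → "zdvokx" ✓)

mxtfvn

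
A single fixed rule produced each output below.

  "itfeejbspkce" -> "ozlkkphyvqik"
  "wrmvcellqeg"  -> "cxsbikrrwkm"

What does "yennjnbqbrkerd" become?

Rule — shift every letter 6 places forward in the alphabet (wrapping around).
Doing the same to "yennjnbqbrkerd": "ekttpthwhxqkxj".

ekttpthwhxqkxj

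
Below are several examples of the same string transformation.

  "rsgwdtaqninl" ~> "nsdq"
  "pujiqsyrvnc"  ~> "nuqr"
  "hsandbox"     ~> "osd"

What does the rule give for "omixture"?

Rule — move the last 2 characters to the front (rotate right by 2), then keep one character in every 3, starting at position 1 (positions 1st, 4th, 7th, ...).
Starting from "omixture": after the first operation, "reomixtu"; after the second, "rmt".

rmt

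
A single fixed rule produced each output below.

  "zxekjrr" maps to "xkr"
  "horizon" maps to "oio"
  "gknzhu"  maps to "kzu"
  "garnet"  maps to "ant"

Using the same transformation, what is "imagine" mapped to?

mgn

Rule — keep every other character starting from the second (positions 2nd, 4th, 6th, ...).
On "imagine" that produces "mgn".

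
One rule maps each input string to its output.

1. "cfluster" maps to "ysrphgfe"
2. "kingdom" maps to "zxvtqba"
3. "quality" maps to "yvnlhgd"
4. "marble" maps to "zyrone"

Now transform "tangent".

The rule is to shift every letter 13 places forward in the alphabet (wrapping around) — i.e. ROT13, then sort the characters into reverse alphabetical order.
For "tangent", step one produces "gnatrag"; step two turns that into "trnggaa".

trnggaa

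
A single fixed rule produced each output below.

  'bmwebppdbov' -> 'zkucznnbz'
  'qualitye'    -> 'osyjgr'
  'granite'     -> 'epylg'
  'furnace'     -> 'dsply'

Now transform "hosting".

Looking at the pairs, the operation is to shift every letter 2 places backward in the alphabet (wrapping around), then delete the last 2 characters.
Working it through for "hosting": intermediate "fmqrgle", final "fmqrg".

fmqrg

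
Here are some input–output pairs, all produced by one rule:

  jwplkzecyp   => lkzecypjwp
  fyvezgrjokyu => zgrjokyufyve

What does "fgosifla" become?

osiflafg

Looking at the pairs, the operation is to swap the front and back halves of the string, then move the last 2 characters to the front (rotate right by 2).
Working it through for "fgosifla": intermediate "iflafgos", final "osiflafg".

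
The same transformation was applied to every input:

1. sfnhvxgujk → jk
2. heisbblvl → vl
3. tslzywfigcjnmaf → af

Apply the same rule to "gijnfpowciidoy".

oy

Rule — keep only the last 2 characters.
Doing the same to "gijnfpowciidoy": "oy".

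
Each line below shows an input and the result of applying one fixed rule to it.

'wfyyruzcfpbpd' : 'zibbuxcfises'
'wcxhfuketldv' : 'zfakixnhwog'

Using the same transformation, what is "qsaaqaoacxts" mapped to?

tvddtdrdfaw

What's happening: delete the last character, then shift every letter 3 places forward in the alphabet (wrapping around).
"qsaaqaoacxts" → "qsaaqaoacxt" → "tvddtdrdfaw".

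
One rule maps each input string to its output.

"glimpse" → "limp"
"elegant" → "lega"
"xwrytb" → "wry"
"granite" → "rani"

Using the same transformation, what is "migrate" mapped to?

igra

The pattern: move the last 2 characters to the front (rotate right by 2), then delete the first 3 characters.
Doing the same to "migrate": "igra".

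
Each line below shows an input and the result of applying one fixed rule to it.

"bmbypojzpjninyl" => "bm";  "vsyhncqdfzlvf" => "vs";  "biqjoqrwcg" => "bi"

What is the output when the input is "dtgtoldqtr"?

dt

What's happening: keep only the first 2 characters.
Applying that to "dtgtoldqtr" gives "dt".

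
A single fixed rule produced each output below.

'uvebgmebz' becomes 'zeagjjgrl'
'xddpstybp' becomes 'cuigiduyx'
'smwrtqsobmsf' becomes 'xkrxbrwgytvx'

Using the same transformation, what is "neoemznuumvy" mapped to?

sdjatrjzrzes

Each output is the input with this applied: shift every letter 5 places forward in the alphabet (wrapping around), then take characters alternately from the front and the back (1st, last, 2nd, 2nd-last, ...).
On "neoemznuumvy": the first step gives "sjtjreszzrad", and the second then gives "sdjatrjzrzes".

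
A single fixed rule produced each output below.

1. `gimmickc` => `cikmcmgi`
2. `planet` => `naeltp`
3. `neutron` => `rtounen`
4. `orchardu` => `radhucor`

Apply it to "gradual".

The rule is to move the last 3 characters to the front (rotate right by 3), then take characters alternately from the front and the back (1st, last, 2nd, 2nd-last, ...).
Starting from "gradual": after the first operation, "ualgrad"; after the second, "udaalrg".
(Check on "neutron": → "ronneut" → "rtounen" ✓)

udaalrg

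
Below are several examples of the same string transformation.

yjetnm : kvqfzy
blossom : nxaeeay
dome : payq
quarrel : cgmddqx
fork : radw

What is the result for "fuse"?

Each output is the input with this applied: shift every letter 12 places forward in the alphabet (wrapping around).
For "fuse" the result is "rgeq".

rgeq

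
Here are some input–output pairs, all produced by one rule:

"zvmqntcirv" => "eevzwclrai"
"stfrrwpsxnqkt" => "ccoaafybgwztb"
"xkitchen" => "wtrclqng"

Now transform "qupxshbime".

ndygbqkrvz

Looking at the pairs, the operation is to swap the first and last characters, then shift every letter 9 places forward in the alphabet (wrapping around).
On "qupxshbime": the first step gives "eupxshbimq", and the second then gives "ndygbqkrvz".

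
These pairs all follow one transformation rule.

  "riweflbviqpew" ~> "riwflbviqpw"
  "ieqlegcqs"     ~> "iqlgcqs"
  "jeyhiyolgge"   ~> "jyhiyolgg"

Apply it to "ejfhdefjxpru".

jfhdfjxpru

The transformation: remove every "e".
Applying that to "ejfhdefjxpru" gives "jfhdfjxpru".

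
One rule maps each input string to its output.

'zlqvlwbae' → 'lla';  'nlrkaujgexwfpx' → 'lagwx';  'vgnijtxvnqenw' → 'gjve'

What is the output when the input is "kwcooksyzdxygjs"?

woyxj

Each output is the input with this applied: keep one character in every 3, starting at position 2 (positions 2nd, 5th, 8th, ...).
"kwcooksyzdxygjs" → "woyxj".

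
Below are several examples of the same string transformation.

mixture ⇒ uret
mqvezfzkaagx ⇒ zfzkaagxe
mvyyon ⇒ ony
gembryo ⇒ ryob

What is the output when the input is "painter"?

tern

The transformation: delete the first 3 characters, then move the first character to the end.
"painter" → "nter" → "tern".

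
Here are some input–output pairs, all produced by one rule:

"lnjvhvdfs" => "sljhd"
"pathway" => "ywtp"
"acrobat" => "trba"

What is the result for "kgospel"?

polk

Rule — keep every other character starting from the first (positions 1st, 3rd, 5th, ...), then sort the characters into reverse alphabetical order.
Working it through for "kgospel": intermediate "kopl", final "polk".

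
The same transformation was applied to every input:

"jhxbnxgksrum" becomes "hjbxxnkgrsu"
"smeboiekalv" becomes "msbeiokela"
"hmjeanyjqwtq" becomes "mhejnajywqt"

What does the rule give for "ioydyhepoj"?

oidyhypeo

In each case the input is transformed by: delete the last character, then swap each adjacent pair of characters (1↔2, 3↔4, ...).
"ioydyhepoj" → "ioydyhepo" → "oidyhypeo".
(Check on "jhxbnxgksrum": → "jhxbnxgksru" → "hjbxxnkgrsu" ✓)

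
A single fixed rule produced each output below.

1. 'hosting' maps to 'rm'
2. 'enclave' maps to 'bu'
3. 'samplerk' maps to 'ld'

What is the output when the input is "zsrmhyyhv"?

In each case the input is transformed by: keep one character in every 3, starting at position 3 (positions 3rd, 6th, 9th, ...), then shift every letter 1 place backward in the alphabet (wrapping around).
Applying both steps to "zsrmhyyhv": "ryv", then "qxu".

qxu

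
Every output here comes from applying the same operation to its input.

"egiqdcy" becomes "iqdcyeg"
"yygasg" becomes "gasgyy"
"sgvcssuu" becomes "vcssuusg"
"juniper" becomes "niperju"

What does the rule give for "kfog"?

ogkf

Each output is the input with this applied: move the first 2 characters to the end (rotate left by 2).
Doing the same to "kfog": "ogkf".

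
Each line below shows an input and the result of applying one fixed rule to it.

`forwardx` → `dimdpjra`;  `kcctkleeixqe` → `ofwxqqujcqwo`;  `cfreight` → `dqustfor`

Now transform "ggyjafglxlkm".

kvmrsxjxwyss

The rule is to shift every letter 12 places forward in the alphabet (wrapping around), then move the first 2 characters to the end (rotate left by 2).
For "ggyjafglxlkm", step one produces "sskvmrsxjxwy"; step two turns that into "kvmrsxjxwyss".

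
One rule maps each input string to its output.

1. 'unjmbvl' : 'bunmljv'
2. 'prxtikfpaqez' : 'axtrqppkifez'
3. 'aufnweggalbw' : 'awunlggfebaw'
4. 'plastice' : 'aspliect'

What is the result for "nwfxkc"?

Rule — sort the characters into reverse alphabetical order, then swap the first and last characters.
Doing the same to "nwfxkc": "cwnkfx".

cwnkfx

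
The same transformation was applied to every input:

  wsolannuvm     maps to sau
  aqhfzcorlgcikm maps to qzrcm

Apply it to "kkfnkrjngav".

Rule — keep one character in every 3, starting at position 2 (positions 2nd, 5th, 8th, ...).
Doing the same to "kkfnkrjngav": "kknv".

kknv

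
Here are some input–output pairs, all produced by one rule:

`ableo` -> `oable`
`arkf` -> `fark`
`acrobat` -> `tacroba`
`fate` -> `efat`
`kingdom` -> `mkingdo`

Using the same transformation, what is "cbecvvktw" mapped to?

wcbecvvkt

What's happening: move the last character to the front.
For "cbecvvktw" the result is "wcbecvvkt".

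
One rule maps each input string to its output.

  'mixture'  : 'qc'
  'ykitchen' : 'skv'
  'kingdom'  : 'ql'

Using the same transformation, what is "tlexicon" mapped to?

tqv

Looking at the pairs, the operation is to shift every letter 8 places forward in the alphabet (wrapping around), then keep one character in every 3, starting at position 2 (positions 2nd, 5th, 8th, ...).
Working it through for "tlexicon": intermediate "btmfqkwv", final "tqv".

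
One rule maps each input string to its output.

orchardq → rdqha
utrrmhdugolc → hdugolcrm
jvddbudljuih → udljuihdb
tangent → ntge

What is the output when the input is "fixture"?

retu

In each case the input is transformed by: delete the first 3 characters, then move the first 2 characters to the end (rotate left by 2).
"fixture" → "retu".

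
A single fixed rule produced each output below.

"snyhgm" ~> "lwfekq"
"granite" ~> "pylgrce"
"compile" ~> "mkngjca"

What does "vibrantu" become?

The transformation: shift every letter 2 places backward in the alphabet (wrapping around), then move the first character to the end.
"vibrantu" → "tgzpylrs" → "gzpylrst".

gzpylrst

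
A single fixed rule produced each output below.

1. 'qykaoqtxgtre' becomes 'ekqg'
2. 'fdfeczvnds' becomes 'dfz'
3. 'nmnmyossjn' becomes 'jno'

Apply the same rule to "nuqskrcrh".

Looking at the pairs, the operation is to keep one character in every 3, starting at position 3 (positions 3rd, 6th, 9th, ...), then move the last character to the front.
Working it through for "nuqskrcrh": intermediate "qrh", final "hqr".

hqr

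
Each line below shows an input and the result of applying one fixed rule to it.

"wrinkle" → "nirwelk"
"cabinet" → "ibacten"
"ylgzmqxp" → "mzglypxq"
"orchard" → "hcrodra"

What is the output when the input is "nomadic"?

Each output is the input with this applied: reverse the string, then move the first 3 characters to the end (rotate left by 3).
Working it through for "nomadic": intermediate "cidamon", final "amoncid".
(Check on "cabinet": → "tenibac" → "ibacten" ✓)

amoncid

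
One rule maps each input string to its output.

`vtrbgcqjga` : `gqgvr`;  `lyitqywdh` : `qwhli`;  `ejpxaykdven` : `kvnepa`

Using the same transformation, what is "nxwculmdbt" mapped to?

Looking at the pairs, the operation is to keep every other character starting from the first (positions 1st, 3rd, 5th, ...), then move the last 3 characters to the front (rotate right by 3).
On "nxwculmdbt" that produces "umbnw".

umbnw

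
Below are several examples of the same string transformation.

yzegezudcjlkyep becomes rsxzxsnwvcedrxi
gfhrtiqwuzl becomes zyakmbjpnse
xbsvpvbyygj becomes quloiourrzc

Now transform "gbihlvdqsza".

zubaeowjlst

Rule — shift every letter 7 places backward in the alphabet (wrapping around).
On "gbihlvdqsza" that produces "zubaeowjlst".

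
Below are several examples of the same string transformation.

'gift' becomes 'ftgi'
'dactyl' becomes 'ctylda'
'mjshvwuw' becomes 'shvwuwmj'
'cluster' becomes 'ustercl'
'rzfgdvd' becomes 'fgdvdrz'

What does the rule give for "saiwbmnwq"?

Looking at the pairs, the operation is to move the first 2 characters to the end (rotate left by 2).
For "saiwbmnwq" the result is "iwbmnwqsa".

iwbmnwqsa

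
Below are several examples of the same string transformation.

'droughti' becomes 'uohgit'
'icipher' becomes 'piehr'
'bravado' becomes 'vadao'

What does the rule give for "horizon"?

In each case the input is transformed by: swap each adjacent pair of characters (1↔2, 3↔4, ...), then delete the first 2 characters.
"horizon" → "ohirozn" → "irozn".

irozn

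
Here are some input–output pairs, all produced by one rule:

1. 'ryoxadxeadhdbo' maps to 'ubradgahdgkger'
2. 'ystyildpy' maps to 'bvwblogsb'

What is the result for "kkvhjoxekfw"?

nnykmrahniz

The pattern: shift every letter 3 places forward in the alphabet (wrapping around).
So "kkvhjoxekfw" becomes "nnykmrahniz".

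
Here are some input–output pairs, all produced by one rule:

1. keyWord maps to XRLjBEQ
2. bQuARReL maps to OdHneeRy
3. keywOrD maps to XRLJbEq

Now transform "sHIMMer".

The pattern: shift every letter 13 places forward in the alphabet (wrapping around) — i.e. ROT13, then flip the case of every letter.
For "sHIMMer", step one produces "fUVZZre"; step two turns that into "FuvzzRE".

FuvzzRE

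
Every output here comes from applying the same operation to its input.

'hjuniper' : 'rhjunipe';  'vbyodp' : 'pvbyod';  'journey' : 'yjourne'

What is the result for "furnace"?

efurnac

In each case the input is transformed by: move the last character to the front.
Doing the same to "furnace": "efurnac".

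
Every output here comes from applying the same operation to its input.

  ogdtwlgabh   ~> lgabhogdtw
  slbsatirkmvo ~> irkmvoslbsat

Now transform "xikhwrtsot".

The rule is to swap the front and back halves of the string.
On "xikhwrtsot" that produces "rtsotxikhw".

rtsotxikhw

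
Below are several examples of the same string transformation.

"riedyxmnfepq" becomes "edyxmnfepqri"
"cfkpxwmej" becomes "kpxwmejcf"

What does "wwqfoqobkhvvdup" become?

qfoqobkhvvdupww

What's happening: move the first 2 characters to the end (rotate left by 2).
Doing the same to "wwqfoqobkhvvdup": "qfoqobkhvvdupww".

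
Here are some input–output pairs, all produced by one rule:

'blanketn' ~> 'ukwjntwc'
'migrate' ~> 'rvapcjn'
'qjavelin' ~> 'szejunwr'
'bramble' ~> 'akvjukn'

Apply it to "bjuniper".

In each case the input is transformed by: swap each adjacent pair of characters (1↔2, 3↔4, ...), then shift every letter 9 places forward in the alphabet (wrapping around).
So "bjuniper" becomes "skwdyran".
(Check on "migrate": → "imrgtae" → "rvapcjn" ✓)

skwdyran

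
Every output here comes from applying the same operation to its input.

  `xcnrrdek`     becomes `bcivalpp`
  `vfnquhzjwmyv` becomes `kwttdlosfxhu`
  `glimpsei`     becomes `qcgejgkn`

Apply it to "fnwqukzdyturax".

The rule is to shift every letter 2 places backward in the alphabet (wrapping around), then move the last 3 characters to the front (rotate right by 3).
So "fnwqukzdyturax" becomes "pyvdluosixbwrs".
(Check on "vfnquhzjwmyv": → "tdlosfxhukwt" → "kwttdlosfxhu" ✓)

pyvdluosixbwrs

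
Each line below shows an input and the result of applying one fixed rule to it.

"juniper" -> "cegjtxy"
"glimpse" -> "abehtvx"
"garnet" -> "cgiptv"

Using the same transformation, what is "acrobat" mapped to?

The pattern: shift every letter 11 places backward in the alphabet (wrapping around), then sort the characters into alphabetical order.
For "acrobat" the result is "dgippqr".

dgippqr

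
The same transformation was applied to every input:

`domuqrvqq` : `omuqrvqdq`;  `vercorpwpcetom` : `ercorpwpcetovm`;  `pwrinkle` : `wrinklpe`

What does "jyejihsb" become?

Looking at the pairs, the operation is to swap the first and last characters, then move the first character to the end.
Applying both steps to "jyejihsb": "byejihsj", then "yejihsjb".

yejihsjb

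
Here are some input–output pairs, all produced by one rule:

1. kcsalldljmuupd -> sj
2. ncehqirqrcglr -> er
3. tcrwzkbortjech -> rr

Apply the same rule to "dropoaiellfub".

ol

The pattern: keep every other character starting from the first (positions 1st, 3rd, 5th, ...), then keep one character in every 3, starting at position 2 (positions 2nd, 5th, 8th, ...).
"dropoaiellfub" → "dooilfb" → "ol".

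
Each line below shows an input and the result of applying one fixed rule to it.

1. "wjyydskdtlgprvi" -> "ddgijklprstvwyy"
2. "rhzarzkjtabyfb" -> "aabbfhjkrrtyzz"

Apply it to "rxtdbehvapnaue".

Each output is the input with this applied: sort the characters into alphabetical order.
Doing the same to "rxtdbehvapnaue": "aabdeehnprtuvx".

aabdeehnprtuvx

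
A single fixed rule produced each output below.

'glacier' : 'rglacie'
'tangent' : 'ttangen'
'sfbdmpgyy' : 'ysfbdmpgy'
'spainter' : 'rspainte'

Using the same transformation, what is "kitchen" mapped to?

In each case the input is transformed by: move the last character to the front.
On "kitchen" that produces "nkitche".

nkitche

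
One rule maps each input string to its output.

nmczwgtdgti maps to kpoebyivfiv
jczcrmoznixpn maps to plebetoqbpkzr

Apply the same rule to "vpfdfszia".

cxrhfhubk

In each case the input is transformed by: shift every letter 2 places forward in the alphabet (wrapping around), then move the last character to the front.
"vpfdfszia" → "xrhfhubkc" → "cxrhfhubk".
(Check on "nmczwgtdgti": → "poebyivfivk" → "kpoebyivfiv" ✓)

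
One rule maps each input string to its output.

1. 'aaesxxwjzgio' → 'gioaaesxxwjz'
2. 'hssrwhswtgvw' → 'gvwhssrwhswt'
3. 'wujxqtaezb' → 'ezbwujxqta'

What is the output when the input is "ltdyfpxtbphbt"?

What's happening: move the last 3 characters to the front (rotate right by 3).
So "ltdyfpxtbphbt" becomes "hbtltdyfpxtbp".

hbtltdyfpxtbp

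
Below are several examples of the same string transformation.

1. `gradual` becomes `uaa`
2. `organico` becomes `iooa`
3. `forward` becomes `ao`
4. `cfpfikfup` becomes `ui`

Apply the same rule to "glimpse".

Each output is the input with this applied: move the last 3 characters to the front (rotate right by 3), then keep only the vowels.
"glimpse" → "pseglim" → "ei".

ei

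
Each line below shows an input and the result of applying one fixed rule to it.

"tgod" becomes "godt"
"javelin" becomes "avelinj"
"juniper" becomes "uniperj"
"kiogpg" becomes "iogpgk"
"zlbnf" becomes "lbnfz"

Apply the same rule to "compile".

ompilec

The pattern: move the first character to the end.
"compile" → "ompilec".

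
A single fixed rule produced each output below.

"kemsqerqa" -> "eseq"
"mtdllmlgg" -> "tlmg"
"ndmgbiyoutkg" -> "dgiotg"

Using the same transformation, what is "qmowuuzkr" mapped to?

mwuk

The rule is to keep every other character starting from the second (positions 2nd, 4th, 6th, ...).
Applying that to "qmowuuzkr" gives "mwuk".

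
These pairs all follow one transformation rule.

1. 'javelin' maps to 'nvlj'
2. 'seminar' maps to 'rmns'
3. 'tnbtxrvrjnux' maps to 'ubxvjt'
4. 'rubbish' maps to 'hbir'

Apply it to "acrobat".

trba

Rule — keep every other character starting from the first (positions 1st, 3rd, 5th, ...), then swap the first and last characters.
For "acrobat", step one produces "arbt"; step two turns that into "trba".
(Check on "javelin": → "jvln" → "nvlj" ✓)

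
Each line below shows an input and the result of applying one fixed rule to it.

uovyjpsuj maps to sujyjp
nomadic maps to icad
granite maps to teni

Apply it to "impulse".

seul

In each case the input is transformed by: delete the first 3 characters, then swap the front and back halves of the string.
Applying that to "impulse" gives "seul".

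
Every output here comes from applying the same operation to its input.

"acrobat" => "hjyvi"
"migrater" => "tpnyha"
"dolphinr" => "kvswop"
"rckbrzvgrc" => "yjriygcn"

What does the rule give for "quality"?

xbhsp

The rule is to shift every letter 7 places forward in the alphabet (wrapping around), then delete the last 2 characters.
Starting from "quality": after the first operation, "xbhspaf"; after the second, "xbhsp".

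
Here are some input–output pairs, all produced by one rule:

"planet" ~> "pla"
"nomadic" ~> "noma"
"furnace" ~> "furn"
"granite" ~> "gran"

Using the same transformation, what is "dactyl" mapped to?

dac

The rule is to delete the last 3 characters.
For "dactyl" the result is "dac".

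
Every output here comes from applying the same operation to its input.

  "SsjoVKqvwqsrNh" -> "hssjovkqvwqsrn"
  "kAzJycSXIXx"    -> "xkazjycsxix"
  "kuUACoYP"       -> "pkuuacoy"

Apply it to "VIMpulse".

The rule is to move the last character to the front, then convert every letter to lowercase.
So "VIMpulse" becomes "evimpuls".

evimpuls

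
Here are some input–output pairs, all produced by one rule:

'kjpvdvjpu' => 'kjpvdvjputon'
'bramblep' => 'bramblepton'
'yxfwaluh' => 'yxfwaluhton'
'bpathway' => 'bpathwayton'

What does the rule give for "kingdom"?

kingdomton

Rule — append "ton".
For "kingdom" the result is "kingdomton".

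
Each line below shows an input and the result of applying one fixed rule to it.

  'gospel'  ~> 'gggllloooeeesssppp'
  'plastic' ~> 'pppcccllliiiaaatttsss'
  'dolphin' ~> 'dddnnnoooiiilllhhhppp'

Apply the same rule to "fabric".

fffcccaaaiiibbbrrr

Looking at the pairs, the operation is to take characters alternately from the front and the back (1st, last, 2nd, 2nd-last, ...), then repeat every character 3 times.
For "fabric", step one produces "fcaibr"; step two turns that into "fffcccaaaiiibbbrrr".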